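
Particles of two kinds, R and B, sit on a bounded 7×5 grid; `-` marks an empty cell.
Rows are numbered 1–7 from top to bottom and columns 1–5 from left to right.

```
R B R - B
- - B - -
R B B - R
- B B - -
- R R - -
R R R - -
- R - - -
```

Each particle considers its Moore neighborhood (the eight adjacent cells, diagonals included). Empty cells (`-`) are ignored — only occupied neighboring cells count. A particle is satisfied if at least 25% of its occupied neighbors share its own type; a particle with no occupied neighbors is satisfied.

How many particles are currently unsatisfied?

(1,1)R 0/1 unhappy
(1,2)B 1/3 ok
(1,3)R 0/2 unhappy
(1,5)B 0/0 ok
(2,3)B 3/4 ok
(3,1)R 0/2 unhappy
(3,2)B 4/5 ok
(3,3)B 4/4 ok
(3,5)R 0/0 ok
(4,2)B 3/6 ok
(4,3)B 3/5 ok
(5,2)R 4/6 ok
(5,3)R 3/5 ok
(6,1)R 3/3 ok
(6,2)R 5/5 ok
(6,3)R 4/4 ok
(7,2)R 3/3 ok
Unsatisfied: (1,1), (1,3), (3,1) — 3 in total.

3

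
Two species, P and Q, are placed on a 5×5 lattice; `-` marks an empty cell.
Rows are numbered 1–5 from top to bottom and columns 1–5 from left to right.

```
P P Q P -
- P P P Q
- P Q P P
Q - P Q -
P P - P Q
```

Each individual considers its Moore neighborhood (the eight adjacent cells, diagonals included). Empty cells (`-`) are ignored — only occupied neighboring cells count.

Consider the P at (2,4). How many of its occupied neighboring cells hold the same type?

4

Occupied neighbors of (2,4): (1,3)=Q, (1,4)=P, (2,3)=P, (2,5)=Q, (3,3)=Q, (3,4)=P, (3,5)=P.
Same type (P): 4 of 7.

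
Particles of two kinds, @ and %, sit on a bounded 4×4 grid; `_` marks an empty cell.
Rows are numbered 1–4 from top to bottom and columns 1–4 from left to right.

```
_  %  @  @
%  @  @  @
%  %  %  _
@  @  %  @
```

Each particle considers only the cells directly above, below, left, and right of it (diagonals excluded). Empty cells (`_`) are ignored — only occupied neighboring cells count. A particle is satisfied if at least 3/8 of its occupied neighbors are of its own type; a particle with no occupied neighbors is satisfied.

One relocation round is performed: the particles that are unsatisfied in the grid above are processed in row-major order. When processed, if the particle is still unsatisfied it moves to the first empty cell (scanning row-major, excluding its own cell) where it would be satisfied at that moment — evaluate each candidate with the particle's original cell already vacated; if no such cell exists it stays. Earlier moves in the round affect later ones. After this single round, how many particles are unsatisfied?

Initially unsatisfied (in order): (1,2), (2,2), (4,2), (4,3), (4,4).
  (1,2) → (1,1).
  (2,2) → (1,2).
  (4,2) → (2,2).
  (4,3): now satisfied by earlier moves; stays.
  (4,4) → (3,4).
Resulting grid:
% @ @ @
% @ @ @
% % % @
@ _ % _
Unsatisfied now: (4,1).

1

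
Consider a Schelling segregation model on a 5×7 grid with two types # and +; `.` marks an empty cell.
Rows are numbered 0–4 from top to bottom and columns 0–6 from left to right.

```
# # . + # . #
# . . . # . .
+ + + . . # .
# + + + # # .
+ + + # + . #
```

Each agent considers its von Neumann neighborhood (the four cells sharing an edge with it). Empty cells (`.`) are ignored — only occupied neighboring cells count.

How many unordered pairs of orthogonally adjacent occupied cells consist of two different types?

10

Scan each occupied cell's neighbors to the right and below so each pair is counted once.
Row 0: #(0,0)–#(0,1)= #(0,0)–#(1,0)= +(0,3)–#(0,4)≠ #(0,4)–#(1,4)=  → 1/4 unlike.
Row 1: #(1,0)–+(2,0)≠  → 1/1 unlike.
Row 2: +(2,0)–+(2,1)= +(2,0)–#(3,0)≠ +(2,1)–+(2,2)= +(2,1)–+(3,1)= +(2,2)–+(3,2)= #(2,5)–#(3,5)=  → 1/6 unlike.
Row 3: #(3,0)–+(3,1)≠ #(3,0)–+(4,0)≠ +(3,1)–+(3,2)= +(3,1)–+(4,1)= +(3,2)–+(3,3)= +(3,2)–+(4,2)= +(3,3)–#(3,4)≠ +(3,3)–#(4,3)≠ #(3,4)–#(3,5)= #(3,4)–+(4,4)≠  → 5/10 unlike.
Row 4: +(4,0)–+(4,1)= +(4,1)–+(4,2)= +(4,2)–#(4,3)≠ #(4,3)–+(4,4)≠  → 2/4 unlike.
Total adjacent occupied pairs: 25; unlike-type pairs: 10.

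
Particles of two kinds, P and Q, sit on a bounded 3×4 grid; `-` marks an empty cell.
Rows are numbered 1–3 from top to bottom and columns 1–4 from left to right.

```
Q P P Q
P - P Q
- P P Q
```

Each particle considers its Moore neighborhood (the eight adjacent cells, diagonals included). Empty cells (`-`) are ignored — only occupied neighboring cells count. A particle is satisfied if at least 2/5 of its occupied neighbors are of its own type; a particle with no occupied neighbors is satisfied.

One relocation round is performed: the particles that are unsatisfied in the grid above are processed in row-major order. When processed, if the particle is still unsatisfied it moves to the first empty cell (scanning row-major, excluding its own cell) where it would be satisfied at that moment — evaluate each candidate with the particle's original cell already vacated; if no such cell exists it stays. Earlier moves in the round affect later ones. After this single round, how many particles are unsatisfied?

Initially unsatisfied (in order): (1,1), (1,4), (3,4).
  (1,1): no empty cell satisfies it; stays.
  (1,4): no empty cell satisfies it; stays.
  (3,4): no empty cell satisfies it; stays.
Resulting grid:
Q P P Q
P - P Q
- P P Q
Unsatisfied now: (1,1), (1,4), (3,4).

3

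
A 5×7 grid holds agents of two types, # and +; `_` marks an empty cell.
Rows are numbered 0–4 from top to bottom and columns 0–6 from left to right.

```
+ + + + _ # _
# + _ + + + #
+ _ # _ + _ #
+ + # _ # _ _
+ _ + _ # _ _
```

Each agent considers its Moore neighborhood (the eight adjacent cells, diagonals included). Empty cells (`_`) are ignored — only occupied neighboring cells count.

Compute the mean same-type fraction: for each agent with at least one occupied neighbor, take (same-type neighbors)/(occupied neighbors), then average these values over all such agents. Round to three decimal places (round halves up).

Row 0: (0,0)+ 2/3 · (0,1)+ 3/4 · (0,2)+ 4/4 · (0,3)+ 3/3 · (0,5)# 1/3
Row 1: (1,0)# 0/4 · (1,1)+ 4/6 · (1,3)+ 4/5 · (1,4)+ 4/5 · (1,5)+ 2/5 · (1,6)# 2/3
Row 2: (2,0)+ 3/4 · (2,2)# 1/4 · (2,4)+ 3/4 · (2,6)# 1/2
Row 3: (3,0)+ 3/3 · (3,1)+ 4/6 · (3,2)# 1/3 · (3,4)# 1/2
Row 4: (4,0)+ 2/2 · (4,2)+ 1/2 · (4,4)# 1/1
Sum over 22 agents: 2/3 + 3/4 + 4/4 + 3/3 + 1/3 + 0/4 + 4/6 + 4/5 + 4/5 + 2/5 + 2/3 + 3/4 + 1/4 + 3/4 + 1/2 + 3/3 + 4/6 + 1/3 + 1/2 + 2/2 + 1/2 + 1/1 = 43/3; mean = 43/3 ÷ 22 = 43/66 = 0.651515… → 0.652.

0.652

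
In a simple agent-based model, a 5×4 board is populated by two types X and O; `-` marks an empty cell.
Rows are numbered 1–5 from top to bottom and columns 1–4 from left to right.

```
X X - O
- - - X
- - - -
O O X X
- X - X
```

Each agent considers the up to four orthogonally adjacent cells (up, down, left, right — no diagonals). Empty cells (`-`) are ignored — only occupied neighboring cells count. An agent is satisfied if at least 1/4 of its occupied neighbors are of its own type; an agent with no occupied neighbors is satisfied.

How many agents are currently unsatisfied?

3

(1,1)X 1/1 ✓
(1,2)X 1/1 ✓
(1,4)O 0/1 ✗
(2,4)X 0/1 ✗
(4,1)O 1/1 ✓
(4,2)O 1/3 ✓
(4,3)X 1/2 ✓
(4,4)X 2/2 ✓
(5,2)X 0/1 ✗
(5,4)X 1/1 ✓
Unsatisfied: (1,4), (2,4), (5,2) — 3 in total.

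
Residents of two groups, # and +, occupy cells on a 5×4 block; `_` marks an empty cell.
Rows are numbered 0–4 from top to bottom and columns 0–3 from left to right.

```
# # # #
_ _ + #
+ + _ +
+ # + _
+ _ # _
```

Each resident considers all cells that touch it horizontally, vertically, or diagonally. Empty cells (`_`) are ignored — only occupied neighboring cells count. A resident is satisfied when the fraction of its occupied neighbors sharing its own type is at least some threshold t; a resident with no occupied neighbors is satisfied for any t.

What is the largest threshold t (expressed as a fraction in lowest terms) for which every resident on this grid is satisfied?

(0,0)# 1/1
(0,1)# 2/3
(0,2)# 3/4
(0,3)# 2/3
(1,2)+ 2/6
(1,3)# 2/4
(2,0)+ 2/3
(2,1)+ 4/5
(2,3)+ 2/3
(3,0)+ 3/4
(3,1)# 1/6
(3,2)+ 2/4
(4,0)+ 1/2
(4,2)# 1/2
The smallest same-type fraction is 1/6 at (3,1), which reduces to 1/6. Any threshold above that leaves this resident unsatisfied.

1/6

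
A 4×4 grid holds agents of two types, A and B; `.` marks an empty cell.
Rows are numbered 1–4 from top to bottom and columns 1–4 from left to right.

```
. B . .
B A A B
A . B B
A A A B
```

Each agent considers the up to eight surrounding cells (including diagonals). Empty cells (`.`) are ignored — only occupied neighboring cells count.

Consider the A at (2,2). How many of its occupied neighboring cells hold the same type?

2

Occupied neighbors of (2,2): (1,2)=B, (2,1)=B, (2,3)=A, (3,1)=A, (3,3)=B.
Same type (A): 2 of 5.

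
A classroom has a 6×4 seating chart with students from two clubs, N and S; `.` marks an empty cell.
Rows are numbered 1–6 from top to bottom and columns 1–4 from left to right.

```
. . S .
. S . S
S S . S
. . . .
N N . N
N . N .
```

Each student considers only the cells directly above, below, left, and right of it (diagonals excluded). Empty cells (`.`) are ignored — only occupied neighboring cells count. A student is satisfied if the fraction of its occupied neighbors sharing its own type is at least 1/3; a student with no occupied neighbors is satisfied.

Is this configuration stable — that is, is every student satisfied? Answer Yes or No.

Row 1: (1,3)S 0/0 ok
Row 2: (2,2)S 1/1 ok · (2,4)S 1/1 ok
Row 3: (3,1)S 1/1 ok · (3,2)S 2/2 ok · (3,4)S 1/1 ok
Row 5: (5,1)N 2/2 ok · (5,2)N 1/1 ok · (5,4)N 0/0 ok
Row 6: (6,1)N 1/1 ok · (6,3)N 0/0 ok
All meet the threshold, so the configuration is stable.

Yes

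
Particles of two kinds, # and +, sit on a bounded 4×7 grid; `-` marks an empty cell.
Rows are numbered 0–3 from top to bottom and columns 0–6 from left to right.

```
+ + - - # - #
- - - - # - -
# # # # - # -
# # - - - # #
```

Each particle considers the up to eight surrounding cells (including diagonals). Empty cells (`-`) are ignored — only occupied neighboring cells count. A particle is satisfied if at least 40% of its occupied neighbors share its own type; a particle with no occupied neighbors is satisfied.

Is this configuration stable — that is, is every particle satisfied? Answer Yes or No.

(0,0)+ 1/1 satisfied
(0,1)+ 1/1 satisfied
(0,4)# 1/1 satisfied
(0,6)# 0/0 satisfied
(1,4)# 3/3 satisfied
(2,0)# 3/3 satisfied
(2,1)# 4/4 satisfied
(2,2)# 3/3 satisfied
(2,3)# 2/2 satisfied
(2,5)# 3/3 satisfied
(3,0)# 3/3 satisfied
(3,1)# 4/4 satisfied
(3,5)# 2/2 satisfied
(3,6)# 2/2 satisfied
All meet the threshold, so the configuration is stable.

Yes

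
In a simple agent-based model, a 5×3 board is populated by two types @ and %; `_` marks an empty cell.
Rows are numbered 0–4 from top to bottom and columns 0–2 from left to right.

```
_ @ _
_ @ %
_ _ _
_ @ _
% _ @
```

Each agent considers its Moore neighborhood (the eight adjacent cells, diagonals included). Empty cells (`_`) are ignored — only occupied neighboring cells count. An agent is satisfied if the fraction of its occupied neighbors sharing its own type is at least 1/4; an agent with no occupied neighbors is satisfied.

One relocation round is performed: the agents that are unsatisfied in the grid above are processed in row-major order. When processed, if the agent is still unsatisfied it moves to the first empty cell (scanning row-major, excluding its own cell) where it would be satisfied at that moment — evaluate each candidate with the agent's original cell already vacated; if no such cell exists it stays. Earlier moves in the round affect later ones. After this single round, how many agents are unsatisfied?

0

Initially unsatisfied (in order): (1,2), (4,0).
  (1,2) → (3,0).
  (4,0): now satisfied by earlier moves; stays.
Resulting grid:
_ @ _
_ @ _
_ _ _
% @ _
% _ @
All satisfied now.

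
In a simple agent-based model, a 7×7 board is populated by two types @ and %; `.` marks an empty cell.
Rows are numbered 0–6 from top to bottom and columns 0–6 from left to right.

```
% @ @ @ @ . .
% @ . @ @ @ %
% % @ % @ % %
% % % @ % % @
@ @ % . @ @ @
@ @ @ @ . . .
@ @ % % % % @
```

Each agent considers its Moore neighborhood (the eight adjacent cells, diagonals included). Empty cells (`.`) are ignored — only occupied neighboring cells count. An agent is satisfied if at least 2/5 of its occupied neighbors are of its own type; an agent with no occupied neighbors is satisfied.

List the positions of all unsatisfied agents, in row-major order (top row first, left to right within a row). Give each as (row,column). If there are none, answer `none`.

(0,0), (2,3), (3,5), (4,2), (5,3), (6,2), (6,6)

Row 0: (0,0)% 1/3 ✗ · (0,1)@ 2/4 ✓ · (0,2)@ 4/4 ✓ · (0,3)@ 4/4 ✓ · (0,4)@ 4/4 ✓
Row 1: (1,0)% 3/5 ✓ · (1,1)@ 3/7 ✓ · (1,3)@ 6/7 ✓ · (1,4)@ 5/7 ✓ · (1,5)@ 3/6 ✓ · (1,6)% 2/3 ✓
Row 2: (2,0)% 4/5 ✓ · (2,1)% 5/7 ✓ · (2,2)@ 3/7 ✓ · (2,3)% 2/7 ✗ · (2,4)@ 4/8 ✓ · (2,5)% 4/8 ✓ · (2,6)% 3/5 ✓
Row 3: (3,0)% 3/5 ✓ · (3,1)% 5/8 ✓ · (3,2)% 4/7 ✓ · (3,3)@ 3/7 ✓ · (3,4)% 3/7 ✓ · (3,5)% 3/8 ✗ · (3,6)@ 2/5 ✓
Row 4: (4,0)@ 3/5 ✓ · (4,1)@ 4/8 ✓ · (4,2)% 2/7 ✗ · (4,4)@ 3/5 ✓ · (4,5)@ 3/5 ✓ · (4,6)@ 2/3 ✓
Row 5: (5,0)@ 5/5 ✓ · (5,1)@ 6/8 ✓ · (5,2)@ 4/7 ✓ · (5,3)@ 2/6 ✗
Row 6: (6,0)@ 3/3 ✓ · (6,1)@ 4/5 ✓ · (6,2)% 1/5 ✗ · (6,3)% 2/4 ✓ · (6,4)% 2/3 ✓ · (6,5)% 1/2 ✓ · (6,6)@ 0/1 ✗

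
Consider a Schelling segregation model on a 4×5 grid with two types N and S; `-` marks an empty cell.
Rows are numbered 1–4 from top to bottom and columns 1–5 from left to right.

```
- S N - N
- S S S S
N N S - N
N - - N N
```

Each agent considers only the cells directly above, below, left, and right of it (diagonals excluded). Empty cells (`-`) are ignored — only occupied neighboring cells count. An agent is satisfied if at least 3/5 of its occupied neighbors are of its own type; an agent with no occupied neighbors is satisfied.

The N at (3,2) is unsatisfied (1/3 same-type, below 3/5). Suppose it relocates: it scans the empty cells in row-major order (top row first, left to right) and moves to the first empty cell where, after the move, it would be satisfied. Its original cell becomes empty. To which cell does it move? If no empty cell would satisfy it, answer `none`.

Vacating (3,2). Empty cells in order:
  (1,1): 0/1 same-type → still unsatisfied.
  (1,4): 2/3 same-type → satisfied — stop here.

(1,4)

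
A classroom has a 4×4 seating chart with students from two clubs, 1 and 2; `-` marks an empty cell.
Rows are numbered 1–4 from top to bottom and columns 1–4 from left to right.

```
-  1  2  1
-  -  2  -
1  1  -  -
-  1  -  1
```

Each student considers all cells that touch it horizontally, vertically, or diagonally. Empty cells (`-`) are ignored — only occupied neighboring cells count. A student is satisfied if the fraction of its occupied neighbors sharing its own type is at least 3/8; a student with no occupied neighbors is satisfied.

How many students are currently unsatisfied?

Row 1: (1,2)1 0/2 not · (1,3)2 1/3 not · (1,4)1 0/2 not
Row 2: (2,3)2 1/4 not
Row 3: (3,1)1 2/2 satisfied · (3,2)1 2/3 satisfied
Row 4: (4,2)1 2/2 satisfied · (4,4)1 0/0 satisfied
Unsatisfied: (1,2), (1,3), (1,4), (2,3) — 4 in total.

4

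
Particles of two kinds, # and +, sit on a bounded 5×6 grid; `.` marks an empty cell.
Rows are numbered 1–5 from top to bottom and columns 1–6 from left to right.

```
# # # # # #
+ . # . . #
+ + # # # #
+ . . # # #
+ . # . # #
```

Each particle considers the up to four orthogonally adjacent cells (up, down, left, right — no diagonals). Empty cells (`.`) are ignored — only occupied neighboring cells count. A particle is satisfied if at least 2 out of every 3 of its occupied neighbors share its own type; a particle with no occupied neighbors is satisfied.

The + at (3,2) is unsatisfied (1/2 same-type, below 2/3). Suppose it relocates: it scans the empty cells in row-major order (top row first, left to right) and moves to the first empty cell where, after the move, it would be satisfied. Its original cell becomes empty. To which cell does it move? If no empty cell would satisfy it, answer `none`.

Vacating (3,2). Empty cells in order:
  (2,2): 1/3 same-type → still unsatisfied.
  (2,4): 0/3 same-type → still unsatisfied.
  (2,5): 0/3 same-type → still unsatisfied.
  (4,2): 1/1 same-type → satisfied — stop here.

(4,2)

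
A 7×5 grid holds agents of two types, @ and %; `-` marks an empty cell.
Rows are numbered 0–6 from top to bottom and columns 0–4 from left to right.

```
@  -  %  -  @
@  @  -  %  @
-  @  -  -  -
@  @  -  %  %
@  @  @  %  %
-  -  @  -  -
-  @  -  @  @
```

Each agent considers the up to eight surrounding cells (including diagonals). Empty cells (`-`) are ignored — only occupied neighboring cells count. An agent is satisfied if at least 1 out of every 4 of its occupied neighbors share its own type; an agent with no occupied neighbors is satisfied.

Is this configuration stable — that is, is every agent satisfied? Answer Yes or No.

Yes

Row 0: (0,0)@ 2/2 ok · (0,2)% 1/2 ok · (0,4)@ 1/2 ok
Row 1: (1,0)@ 3/3 ok · (1,1)@ 3/4 ok · (1,3)% 1/3 ok · (1,4)@ 1/2 ok
Row 2: (2,1)@ 4/4 ok
Row 3: (3,0)@ 4/4 ok · (3,1)@ 5/5 ok · (3,3)% 3/4 ok · (3,4)% 3/3 ok
Row 4: (4,0)@ 3/3 ok · (4,1)@ 5/5 ok · (4,2)@ 3/5 ok · (4,3)% 3/5 ok · (4,4)% 3/3 ok
Row 5: (5,2)@ 4/5 ok
Row 6: (6,1)@ 1/1 ok · (6,3)@ 2/2 ok · (6,4)@ 1/1 ok
All meet the threshold, so the configuration is stable.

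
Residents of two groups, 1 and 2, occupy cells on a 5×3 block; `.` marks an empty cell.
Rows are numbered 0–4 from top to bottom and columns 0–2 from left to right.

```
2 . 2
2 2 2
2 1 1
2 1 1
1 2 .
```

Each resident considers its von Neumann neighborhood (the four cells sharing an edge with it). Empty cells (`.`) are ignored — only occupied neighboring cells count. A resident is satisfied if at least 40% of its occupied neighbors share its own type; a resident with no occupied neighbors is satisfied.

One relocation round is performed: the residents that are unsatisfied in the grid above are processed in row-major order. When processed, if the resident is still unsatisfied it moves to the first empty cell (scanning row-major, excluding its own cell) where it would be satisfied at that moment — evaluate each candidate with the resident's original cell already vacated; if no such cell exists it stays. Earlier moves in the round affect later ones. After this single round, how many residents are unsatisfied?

Initially unsatisfied (in order): (3,0), (4,0), (4,1).
  (3,0) → (0,1).
  (4,0) → (3,0).
  (4,1): no empty cell satisfies it; stays.
Resulting grid:
2 2 2
2 2 2
2 1 1
1 1 1
. 2 .
Unsatisfied now: (2,0), (4,1).

2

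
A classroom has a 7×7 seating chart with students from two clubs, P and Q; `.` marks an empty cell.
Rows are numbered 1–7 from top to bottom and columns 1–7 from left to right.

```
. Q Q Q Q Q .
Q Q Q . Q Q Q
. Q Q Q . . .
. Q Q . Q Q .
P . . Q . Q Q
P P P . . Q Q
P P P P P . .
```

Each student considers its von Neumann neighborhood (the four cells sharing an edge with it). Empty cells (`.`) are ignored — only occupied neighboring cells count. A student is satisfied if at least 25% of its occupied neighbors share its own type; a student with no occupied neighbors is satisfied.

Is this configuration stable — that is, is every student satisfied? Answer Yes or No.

Yes

Row 1: (1,2)Q 2/2 ✓ · (1,3)Q 3/3 ✓ · (1,4)Q 2/2 ✓ · (1,5)Q 3/3 ✓ · (1,6)Q 2/2 ✓
Row 2: (2,1)Q 1/1 ✓ · (2,2)Q 4/4 ✓ · (2,3)Q 3/3 ✓ · (2,5)Q 2/2 ✓ · (2,6)Q 3/3 ✓ · (2,7)Q 1/1 ✓
Row 3: (3,2)Q 3/3 ✓ · (3,3)Q 4/4 ✓ · (3,4)Q 1/1 ✓
Row 4: (4,2)Q 2/2 ✓ · (4,3)Q 2/2 ✓ · (4,5)Q 1/1 ✓ · (4,6)Q 2/2 ✓
Row 5: (5,1)P 1/1 ✓ · (5,4)Q 0/0 ✓ · (5,6)Q 3/3 ✓ · (5,7)Q 2/2 ✓
Row 6: (6,1)P 3/3 ✓ · (6,2)P 3/3 ✓ · (6,3)P 2/2 ✓ · (6,6)Q 2/2 ✓ · (6,7)Q 2/2 ✓
Row 7: (7,1)P 2/2 ✓ · (7,2)P 3/3 ✓ · (7,3)P 3/3 ✓ · (7,4)P 2/2 ✓ · (7,5)P 1/1 ✓
All meet the threshold, so the configuration is stable.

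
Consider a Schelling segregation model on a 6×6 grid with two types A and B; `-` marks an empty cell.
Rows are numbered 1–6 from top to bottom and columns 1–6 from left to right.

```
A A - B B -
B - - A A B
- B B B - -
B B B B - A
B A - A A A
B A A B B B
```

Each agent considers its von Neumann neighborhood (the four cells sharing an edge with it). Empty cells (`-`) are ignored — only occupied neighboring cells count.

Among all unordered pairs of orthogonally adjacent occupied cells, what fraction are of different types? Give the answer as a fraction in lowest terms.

Scan each occupied cell's neighbors to the right and below so each pair is counted once.
From row 1: 3 unlike of 5 pairs (running 3/5).
From row 2: 2 unlike of 3 pairs (running 5/8).
From row 3: 0 unlike of 5 pairs (running 5/13).
From row 4: 2 unlike of 7 pairs (running 7/20).
From row 5: 4 unlike of 8 pairs (running 11/28).
From row 6: 2 unlike of 5 pairs (running 13/33).
Total adjacent occupied pairs: 33; unlike-type pairs: 13.
13/33 is already in lowest terms.

13/33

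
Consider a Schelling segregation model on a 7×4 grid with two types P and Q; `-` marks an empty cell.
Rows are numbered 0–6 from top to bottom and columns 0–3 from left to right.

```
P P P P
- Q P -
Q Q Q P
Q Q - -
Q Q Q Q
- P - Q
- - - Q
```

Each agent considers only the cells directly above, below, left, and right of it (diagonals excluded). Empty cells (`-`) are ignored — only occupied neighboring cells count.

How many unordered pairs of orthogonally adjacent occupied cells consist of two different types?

5

Scan each occupied cell's neighbors to the right and below so each pair is counted once.
Row 0: P(0,0)–P(0,1)= P(0,1)–P(0,2)= P(0,1)–Q(1,1)≠ P(0,2)–P(0,3)= P(0,2)–P(1,2)=  → 1/5 unlike.
Row 1: Q(1,1)–P(1,2)≠ Q(1,1)–Q(2,1)= P(1,2)–Q(2,2)≠  → 2/3 unlike.
Row 2: Q(2,0)–Q(2,1)= Q(2,0)–Q(3,0)= Q(2,1)–Q(2,2)= Q(2,1)–Q(3,1)= Q(2,2)–P(2,3)≠  → 1/5 unlike.
Row 3: Q(3,0)–Q(3,1)= Q(3,0)–Q(4,0)= Q(3,1)–Q(4,1)=  → 0/3 unlike.
Row 4: Q(4,0)–Q(4,1)= Q(4,1)–Q(4,2)= Q(4,1)–P(5,1)≠ Q(4,2)–Q(4,3)= Q(4,3)–Q(5,3)=  → 1/5 unlike.
Row 5: Q(5,3)–Q(6,3)=  → 0/1 unlike.
Total adjacent occupied pairs: 22; unlike-type pairs: 5.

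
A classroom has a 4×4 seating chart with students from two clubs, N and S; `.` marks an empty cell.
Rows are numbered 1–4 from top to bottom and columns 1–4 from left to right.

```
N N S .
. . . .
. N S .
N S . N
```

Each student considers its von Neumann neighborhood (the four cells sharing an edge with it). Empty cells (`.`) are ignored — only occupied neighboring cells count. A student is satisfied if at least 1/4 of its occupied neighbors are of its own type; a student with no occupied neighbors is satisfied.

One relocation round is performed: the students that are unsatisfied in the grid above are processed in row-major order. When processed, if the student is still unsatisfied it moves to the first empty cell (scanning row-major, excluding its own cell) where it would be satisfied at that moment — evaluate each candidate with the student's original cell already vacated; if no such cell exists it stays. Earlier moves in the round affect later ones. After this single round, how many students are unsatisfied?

1

Initially unsatisfied (in order): (1,3), (3,2), (3,3), (4,1), (4,2).
  (1,3) → (1,4).
  (3,2) → (1,3).
  (3,3): now satisfied by earlier moves; stays.
  (4,1) → (2,1).
  (4,2): now satisfied by earlier moves; stays.
Resulting grid:
N N N S
N . . .
. . S .
. S . N
Unsatisfied now: (1,4).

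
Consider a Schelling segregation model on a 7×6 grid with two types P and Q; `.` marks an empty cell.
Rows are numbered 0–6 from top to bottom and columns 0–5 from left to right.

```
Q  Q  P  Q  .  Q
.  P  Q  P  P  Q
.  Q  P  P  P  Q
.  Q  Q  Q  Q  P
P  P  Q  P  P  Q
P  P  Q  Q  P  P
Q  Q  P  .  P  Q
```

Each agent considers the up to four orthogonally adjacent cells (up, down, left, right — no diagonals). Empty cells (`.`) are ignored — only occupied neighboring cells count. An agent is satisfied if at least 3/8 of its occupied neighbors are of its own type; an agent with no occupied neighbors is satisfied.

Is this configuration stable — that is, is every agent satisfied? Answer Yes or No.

No

(0,0)Q 1/1 satisfied
(0,1)Q 1/3 not
(0,2)P 0/3 not
(0,3)Q 0/2 not
(0,5)Q 1/1 satisfied
(1,1)P 0/3 not
(1,2)Q 0/4 not
(1,3)P 2/4 satisfied
(1,4)P 2/3 satisfied
(1,5)Q 2/3 satisfied
(2,1)Q 1/3 not
(2,2)P 1/4 not
(2,3)P 3/4 satisfied
(2,4)P 2/4 satisfied
(2,5)Q 1/3 not
(3,1)Q 2/3 satisfied
(3,2)Q 3/4 satisfied
(3,3)Q 2/4 satisfied
(3,4)Q 1/4 not
(3,5)P 0/3 not
(4,0)P 2/2 satisfied
(4,1)P 2/4 satisfied
(4,2)Q 2/4 satisfied
(4,3)P 1/4 not
(4,4)P 2/4 satisfied
(4,5)Q 0/3 not
(5,0)P 2/3 satisfied
(5,1)P 2/4 satisfied
(5,2)Q 2/4 satisfied
(5,3)Q 1/3 not
(5,4)P 3/4 satisfied
(5,5)P 1/3 not
(6,0)Q 1/2 satisfied
(6,1)Q 1/3 not
(6,2)P 0/2 not
(6,4)P 1/2 satisfied
(6,5)Q 0/2 not
For instance (0,1) has only 1/3 same-type neighbors, below 3/8.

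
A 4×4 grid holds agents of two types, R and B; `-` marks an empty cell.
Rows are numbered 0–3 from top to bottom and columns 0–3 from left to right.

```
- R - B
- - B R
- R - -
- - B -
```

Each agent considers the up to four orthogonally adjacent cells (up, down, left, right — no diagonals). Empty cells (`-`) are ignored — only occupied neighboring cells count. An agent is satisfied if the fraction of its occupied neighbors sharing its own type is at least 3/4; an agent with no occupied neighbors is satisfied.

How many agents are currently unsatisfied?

Row 0: (0,1)R 0/0 satisfied · (0,3)B 0/1 not
Row 1: (1,2)B 0/1 not · (1,3)R 0/2 not
Row 2: (2,1)R 0/0 satisfied
Row 3: (3,2)B 0/0 satisfied
Unsatisfied: (0,3), (1,2), (1,3) — 3 in total.

3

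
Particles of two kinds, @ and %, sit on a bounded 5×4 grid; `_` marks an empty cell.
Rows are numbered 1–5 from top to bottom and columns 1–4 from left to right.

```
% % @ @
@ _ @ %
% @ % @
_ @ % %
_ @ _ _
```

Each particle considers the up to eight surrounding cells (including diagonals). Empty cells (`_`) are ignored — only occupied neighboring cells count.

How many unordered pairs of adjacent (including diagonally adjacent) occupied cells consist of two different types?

20

Scan each occupied cell's neighbors to the right and below (and the two forward diagonals) so each pair is counted once.
Row 1: %(1,1)–%(1,2)= %(1,1)–@(2,1)≠ %(1,2)–@(1,3)≠ %(1,2)–@(2,3)≠ %(1,2)–@(2,1)≠ @(1,3)–@(1,4)= @(1,3)–@(2,3)= @(1,3)–%(2,4)≠ @(1,4)–%(2,4)≠ @(1,4)–@(2,3)=  → 6/10 unlike.
Row 2: @(2,1)–%(3,1)≠ @(2,1)–@(3,2)= @(2,3)–%(2,4)≠ @(2,3)–%(3,3)≠ @(2,3)–@(3,4)= @(2,3)–@(3,2)= %(2,4)–@(3,4)≠ %(2,4)–%(3,3)=  → 4/8 unlike.
Row 3: %(3,1)–@(3,2)≠ %(3,1)–@(4,2)≠ @(3,2)–%(3,3)≠ @(3,2)–@(4,2)= @(3,2)–%(4,3)≠ %(3,3)–@(3,4)≠ %(3,3)–%(4,3)= %(3,3)–%(4,4)= %(3,3)–@(4,2)≠ @(3,4)–%(4,4)≠ @(3,4)–%(4,3)≠  → 8/11 unlike.
Row 4: @(4,2)–%(4,3)≠ @(4,2)–@(5,2)= %(4,3)–%(4,4)= %(4,3)–@(5,2)≠  → 2/4 unlike.
Total adjacent occupied pairs: 33; unlike-type pairs: 20.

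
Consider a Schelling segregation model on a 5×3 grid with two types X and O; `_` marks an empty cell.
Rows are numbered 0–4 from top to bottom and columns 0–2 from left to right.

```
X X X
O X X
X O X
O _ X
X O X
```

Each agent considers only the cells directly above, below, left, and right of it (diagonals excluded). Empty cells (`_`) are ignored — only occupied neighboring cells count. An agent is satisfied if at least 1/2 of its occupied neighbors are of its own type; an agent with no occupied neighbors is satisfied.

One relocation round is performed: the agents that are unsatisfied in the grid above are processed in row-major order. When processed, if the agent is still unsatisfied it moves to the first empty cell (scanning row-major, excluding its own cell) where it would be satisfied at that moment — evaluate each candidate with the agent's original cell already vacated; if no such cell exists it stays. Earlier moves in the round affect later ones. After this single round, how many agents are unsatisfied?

Initially unsatisfied (in order): (1,0), (2,0), (2,1), (3,0), (4,0), (4,1).
  (1,0) → (3,1).
  (2,0) → (1,0).
  (2,1) → (2,0).
  (3,0): now satisfied by earlier moves; stays.
  (4,0) → (2,1).
  (4,1): now satisfied by earlier moves; stays.
Resulting grid:
X X X
X X X
O X X
O O X
_ O X
Unsatisfied now: (2,0).

1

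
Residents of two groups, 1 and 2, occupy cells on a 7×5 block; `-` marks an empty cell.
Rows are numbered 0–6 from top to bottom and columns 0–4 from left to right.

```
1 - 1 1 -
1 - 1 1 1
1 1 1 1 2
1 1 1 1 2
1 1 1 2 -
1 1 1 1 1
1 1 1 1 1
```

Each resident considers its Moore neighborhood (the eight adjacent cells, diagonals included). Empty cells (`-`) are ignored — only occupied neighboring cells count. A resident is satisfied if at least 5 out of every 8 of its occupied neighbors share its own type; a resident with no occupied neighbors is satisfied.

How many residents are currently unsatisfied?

4

(0,0)1 1/1 ok
(0,2)1 3/3 ok
(0,3)1 4/4 ok
(1,0)1 3/3 ok
(1,2)1 6/6 ok
(1,3)1 6/7 ok
(1,4)1 3/4 ok
(2,0)1 4/4 ok
(2,1)1 7/7 ok
(2,2)1 7/7 ok
(2,3)1 6/8 ok
(2,4)2 1/5 unhappy
(3,0)1 5/5 ok
(3,1)1 8/8 ok
(3,2)1 7/8 ok
(3,3)1 4/7 unhappy
(3,4)2 2/4 unhappy
(4,0)1 5/5 ok
(4,1)1 8/8 ok
(4,2)1 7/8 ok
(4,3)2 1/7 unhappy
(5,0)1 5/5 ok
(5,1)1 8/8 ok
(5,2)1 7/8 ok
(5,3)1 6/7 ok
(5,4)1 3/4 ok
(6,0)1 3/3 ok
(6,1)1 5/5 ok
(6,2)1 5/5 ok
(6,3)1 5/5 ok
(6,4)1 3/3 ok
Unsatisfied: (2,4), (3,3), (3,4), (4,3) — 4 in total.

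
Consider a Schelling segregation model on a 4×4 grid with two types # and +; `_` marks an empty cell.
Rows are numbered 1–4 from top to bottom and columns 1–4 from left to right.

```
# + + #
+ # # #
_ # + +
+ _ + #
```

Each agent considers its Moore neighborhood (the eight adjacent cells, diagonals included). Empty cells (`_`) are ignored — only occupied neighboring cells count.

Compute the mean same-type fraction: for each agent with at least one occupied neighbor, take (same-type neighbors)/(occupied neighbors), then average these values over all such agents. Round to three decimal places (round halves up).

Row 1: (1,1)# 1/3 · (1,2)+ 2/5 · (1,3)+ 1/5 · (1,4)# 2/3
Row 2: (2,1)+ 1/4 · (2,2)# 3/7 · (2,3)# 4/8 · (2,4)# 2/5
Row 3: (3,2)# 2/6 · (3,3)+ 2/7 · (3,4)+ 2/5
Row 4: (4,1)+ 0/1 · (4,3)+ 2/4 · (4,4)# 0/3
Sum over 14 agents: 1/3 + 2/5 + 1/5 + 2/3 + 1/4 + 3/7 + 4/8 + 2/5 + 2/6 + 2/7 + 2/5 + 0/1 + 2/4 + 0/3 = 1973/420; mean = 1973/420 ÷ 14 = 1973/5880 = 0.335544… → 0.336.

0.336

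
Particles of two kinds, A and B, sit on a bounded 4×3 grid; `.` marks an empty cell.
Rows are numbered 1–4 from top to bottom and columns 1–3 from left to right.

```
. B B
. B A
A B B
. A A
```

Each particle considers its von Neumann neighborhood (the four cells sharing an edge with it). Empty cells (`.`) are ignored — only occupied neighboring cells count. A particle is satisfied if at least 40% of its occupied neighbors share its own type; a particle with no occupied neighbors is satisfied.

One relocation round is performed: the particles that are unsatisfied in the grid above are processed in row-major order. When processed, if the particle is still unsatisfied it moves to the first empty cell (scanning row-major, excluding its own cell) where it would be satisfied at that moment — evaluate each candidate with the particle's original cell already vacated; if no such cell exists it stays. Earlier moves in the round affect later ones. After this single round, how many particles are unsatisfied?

Initially unsatisfied (in order): (2,3), (3,1), (3,3).
  (2,3) → (2,1).
  (3,1): now satisfied by earlier moves; stays.
  (3,3): now satisfied by earlier moves; stays.
Resulting grid:
. B B
A B .
A B B
. A A
All satisfied now.

0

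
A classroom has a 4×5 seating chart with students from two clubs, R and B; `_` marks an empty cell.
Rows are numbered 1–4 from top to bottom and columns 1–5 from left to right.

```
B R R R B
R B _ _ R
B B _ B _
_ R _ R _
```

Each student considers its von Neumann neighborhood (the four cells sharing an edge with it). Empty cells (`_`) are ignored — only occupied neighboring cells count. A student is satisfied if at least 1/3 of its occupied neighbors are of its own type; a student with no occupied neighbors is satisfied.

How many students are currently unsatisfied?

Row 1: (1,1)B 0/2 ✗ · (1,2)R 1/3 ✓ · (1,3)R 2/2 ✓ · (1,4)R 1/2 ✓ · (1,5)B 0/2 ✗
Row 2: (2,1)R 0/3 ✗ · (2,2)B 1/3 ✓ · (2,5)R 0/1 ✗
Row 3: (3,1)B 1/2 ✓ · (3,2)B 2/3 ✓ · (3,4)B 0/1 ✗
Row 4: (4,2)R 0/1 ✗ · (4,4)R 0/1 ✗
Unsatisfied: (1,1), (1,5), (2,1), (2,5), (3,4), (4,2), (4,4) — 7 in total.

7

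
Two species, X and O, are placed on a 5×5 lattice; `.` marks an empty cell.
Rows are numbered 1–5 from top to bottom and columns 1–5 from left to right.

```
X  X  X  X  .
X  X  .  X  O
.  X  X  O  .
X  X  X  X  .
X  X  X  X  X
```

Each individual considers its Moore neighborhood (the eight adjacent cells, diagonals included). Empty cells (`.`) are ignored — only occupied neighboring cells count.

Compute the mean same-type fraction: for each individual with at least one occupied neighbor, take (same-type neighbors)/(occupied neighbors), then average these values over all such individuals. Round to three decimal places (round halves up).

0.868

Row 1: (1,1)X 3/3 · (1,2)X 4/4 · (1,3)X 4/4 · (1,4)X 2/3
Row 2: (2,1)X 4/4 · (2,2)X 6/6 · (2,4)X 3/5 · (2,5)O 1/3
Row 3: (3,2)X 6/6 · (3,3)X 6/7 · (3,4)O 1/5
Row 4: (4,1)X 4/4 · (4,2)X 7/7 · (4,3)X 7/8 · (4,4)X 5/6
Row 5: (5,1)X 3/3 · (5,2)X 5/5 · (5,3)X 5/5 · (5,4)X 4/4 · (5,5)X 2/2
Sum over 20 individuals: 3/3 + 4/4 + 4/4 + 2/3 + 4/4 + 6/6 + 3/5 + 1/3 + 6/6 + 6/7 + 1/5 + 4/4 + 7/7 + 7/8 + 5/6 + 3/3 + 5/5 + 5/5 + 4/4 + 2/2 = 14587/840; mean = 14587/840 ÷ 20 = 14587/16800 = 0.868273… → 0.868.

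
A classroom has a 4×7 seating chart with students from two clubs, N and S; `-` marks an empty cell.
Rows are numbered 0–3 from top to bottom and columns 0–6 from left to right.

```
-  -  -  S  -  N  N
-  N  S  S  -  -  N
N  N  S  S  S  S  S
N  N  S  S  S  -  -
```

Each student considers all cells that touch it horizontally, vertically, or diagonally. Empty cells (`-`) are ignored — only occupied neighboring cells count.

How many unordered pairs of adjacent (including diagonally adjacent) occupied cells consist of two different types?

9

Scan each occupied cell's neighbors to the right and below (and the two forward diagonals) so each pair is counted once.
From row 0: 0 unlike of 5 pairs (running 0/5).
From row 1: 5 unlike of 13 pairs (running 5/18).
From row 2: 3 unlike of 20 pairs (running 8/38).
From row 3: 1 unlike of 4 pairs (running 9/42).
Total adjacent occupied pairs: 42; unlike-type pairs: 9.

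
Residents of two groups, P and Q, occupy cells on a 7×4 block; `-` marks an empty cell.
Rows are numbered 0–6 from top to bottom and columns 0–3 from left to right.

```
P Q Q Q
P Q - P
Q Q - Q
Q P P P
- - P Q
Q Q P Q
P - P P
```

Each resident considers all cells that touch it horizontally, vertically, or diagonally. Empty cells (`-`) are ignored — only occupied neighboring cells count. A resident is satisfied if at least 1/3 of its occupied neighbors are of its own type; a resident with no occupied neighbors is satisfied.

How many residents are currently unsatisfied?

7

(0,0)P 1/3 ok
(0,1)Q 2/4 ok
(0,2)Q 3/4 ok
(0,3)Q 1/2 ok
(1,0)P 1/5 unhappy
(1,1)Q 4/6 ok
(1,3)P 0/3 unhappy
(2,0)Q 3/5 ok
(2,1)Q 3/6 ok
(2,3)Q 0/3 unhappy
(3,0)Q 2/3 ok
(3,1)P 2/5 ok
(3,2)P 3/6 ok
(3,3)P 2/4 ok
(4,2)P 4/7 ok
(4,3)Q 1/5 unhappy
(5,0)Q 1/2 ok
(5,1)Q 1/5 unhappy
(5,2)P 3/6 ok
(5,3)Q 1/5 unhappy
(6,0)P 0/2 unhappy
(6,2)P 2/4 ok
(6,3)P 2/3 ok
Unsatisfied: (1,0), (1,3), (2,3), (4,3), (5,1), (5,3), (6,0) — 7 in total.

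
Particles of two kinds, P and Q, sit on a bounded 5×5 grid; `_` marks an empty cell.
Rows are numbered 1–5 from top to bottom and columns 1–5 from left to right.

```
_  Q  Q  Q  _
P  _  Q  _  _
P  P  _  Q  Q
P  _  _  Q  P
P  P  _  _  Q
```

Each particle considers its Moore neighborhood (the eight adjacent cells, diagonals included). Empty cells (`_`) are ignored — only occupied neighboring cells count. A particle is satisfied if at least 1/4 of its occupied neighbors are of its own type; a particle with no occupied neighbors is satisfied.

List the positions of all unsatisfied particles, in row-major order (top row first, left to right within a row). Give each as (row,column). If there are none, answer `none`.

Row 1: (1,2)Q 2/3 ok · (1,3)Q 3/3 ok · (1,4)Q 2/2 ok
Row 2: (2,1)P 2/3 ok · (2,3)Q 4/5 ok
Row 3: (3,1)P 3/3 ok · (3,2)P 3/4 ok · (3,4)Q 3/4 ok · (3,5)Q 2/3 ok
Row 4: (4,1)P 4/4 ok · (4,4)Q 3/4 ok · (4,5)P 0/4 unhappy
Row 5: (5,1)P 2/2 ok · (5,2)P 2/2 ok · (5,5)Q 1/2 ok

(4,5)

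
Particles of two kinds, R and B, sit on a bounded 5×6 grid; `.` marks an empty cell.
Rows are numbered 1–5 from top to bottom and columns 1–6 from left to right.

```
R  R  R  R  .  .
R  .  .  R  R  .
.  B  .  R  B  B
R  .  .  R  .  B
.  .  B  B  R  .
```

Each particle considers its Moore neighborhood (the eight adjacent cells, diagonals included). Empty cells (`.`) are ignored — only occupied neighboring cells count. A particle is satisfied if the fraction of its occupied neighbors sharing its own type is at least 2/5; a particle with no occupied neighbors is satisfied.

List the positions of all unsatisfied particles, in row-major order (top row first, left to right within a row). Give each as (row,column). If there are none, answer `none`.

(1,1)R 2/2 ok
(1,2)R 3/3 ok
(1,3)R 3/3 ok
(1,4)R 3/3 ok
(2,1)R 2/3 ok
(2,4)R 4/5 ok
(2,5)R 3/5 ok
(3,2)B 0/2 unhappy
(3,4)R 3/4 ok
(3,5)B 2/6 unhappy
(3,6)B 2/3 ok
(4,1)R 0/1 unhappy
(4,4)R 2/5 ok
(4,6)B 2/3 ok
(5,3)B 1/2 ok
(5,4)B 1/3 unhappy
(5,5)R 1/3 unhappy

(3,2), (3,5), (4,1), (5,4), (5,5)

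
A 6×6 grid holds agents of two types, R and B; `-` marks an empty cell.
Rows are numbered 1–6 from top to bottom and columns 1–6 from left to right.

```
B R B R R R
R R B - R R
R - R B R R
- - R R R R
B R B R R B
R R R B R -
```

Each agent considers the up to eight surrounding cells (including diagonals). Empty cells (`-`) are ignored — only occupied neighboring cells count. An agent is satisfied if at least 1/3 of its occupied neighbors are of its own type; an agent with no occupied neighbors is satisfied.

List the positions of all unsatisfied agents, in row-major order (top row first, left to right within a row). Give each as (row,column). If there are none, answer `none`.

(1,1), (1,3), (3,4), (5,1), (5,3), (5,6), (6,4)

Row 1: (1,1)B 0/3 ✗ · (1,2)R 2/5 ✓ · (1,3)B 1/4 ✗ · (1,4)R 2/4 ✓ · (1,5)R 4/4 ✓ · (1,6)R 3/3 ✓
Row 2: (2,1)R 3/4 ✓ · (2,2)R 4/7 ✓ · (2,3)B 2/6 ✓ · (2,5)R 6/7 ✓ · (2,6)R 5/5 ✓
Row 3: (3,1)R 2/2 ✓ · (3,3)R 3/5 ✓ · (3,4)B 1/7 ✗ · (3,5)R 6/7 ✓ · (3,6)R 5/5 ✓
Row 4: (4,3)R 4/6 ✓ · (4,4)R 6/8 ✓ · (4,5)R 6/8 ✓ · (4,6)R 4/5 ✓
Row 5: (5,1)B 0/3 ✗ · (5,2)R 4/6 ✓ · (5,3)B 1/7 ✗ · (5,4)R 6/8 ✓ · (5,5)R 5/7 ✓ · (5,6)B 0/4 ✗
Row 6: (6,1)R 2/3 ✓ · (6,2)R 3/5 ✓ · (6,3)R 3/5 ✓ · (6,4)B 1/5 ✗ · (6,5)R 2/4 ✓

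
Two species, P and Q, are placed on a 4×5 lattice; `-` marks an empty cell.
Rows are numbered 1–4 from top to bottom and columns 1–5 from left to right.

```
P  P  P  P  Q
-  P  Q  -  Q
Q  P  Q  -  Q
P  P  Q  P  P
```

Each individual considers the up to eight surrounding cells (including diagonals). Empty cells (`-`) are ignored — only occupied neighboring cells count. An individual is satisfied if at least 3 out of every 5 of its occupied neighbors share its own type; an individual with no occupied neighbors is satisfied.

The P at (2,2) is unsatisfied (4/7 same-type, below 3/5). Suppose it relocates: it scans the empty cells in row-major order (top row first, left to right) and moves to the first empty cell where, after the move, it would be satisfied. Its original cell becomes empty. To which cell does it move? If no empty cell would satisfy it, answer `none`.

Vacating (2,2). Empty cells in order:
  (2,1): 3/4 same-type → satisfied — stop here.

(2,1)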